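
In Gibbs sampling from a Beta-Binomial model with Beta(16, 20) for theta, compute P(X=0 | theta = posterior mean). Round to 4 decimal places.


Posterior mean = alpha/(alpha+beta) = 16/36 = 0.4444
P(X=0|theta=mean) = 1 - theta = 0.5556

0.5556


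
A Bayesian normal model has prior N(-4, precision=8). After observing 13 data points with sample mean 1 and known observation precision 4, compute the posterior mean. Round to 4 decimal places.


Posterior mean = (prior_precision * prior_mean + n * data_precision * data_mean) / (prior_precision + n * data_precision)
Numerator = 8*-4 + 13*4*1 = 20
Denominator = 8 + 13*4 = 60
Posterior mean = 0.3333

0.3333


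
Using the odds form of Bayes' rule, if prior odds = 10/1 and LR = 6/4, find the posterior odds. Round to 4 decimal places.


Bayes' rule in odds form: posterior odds = prior odds * LR
= (10 * 6) / (1 * 4)
= 60/4 = 15.0

15.0


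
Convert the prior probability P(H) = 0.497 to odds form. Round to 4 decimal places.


P(not H) = 1 - 0.497 = 0.503
Odds = 0.497 / 0.503 = 0.9881

0.9881


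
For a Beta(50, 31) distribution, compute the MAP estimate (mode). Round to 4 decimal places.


MAP = mode = (a-1)/(a+b-2)
= (50-1)/(50+31-2)
= 49/79 = 0.6203

0.6203


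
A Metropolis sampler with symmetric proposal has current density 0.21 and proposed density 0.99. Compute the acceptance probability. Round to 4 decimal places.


For symmetric proposals, acceptance = min(1, pi(x*)/pi(x))
= min(1, 0.99/0.21)
= min(1, 4.7143) = 1.0

1.0


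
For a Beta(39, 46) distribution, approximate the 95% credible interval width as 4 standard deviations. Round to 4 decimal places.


Variance of Beta(a,b) = ab / ((a+b)^2 * (a+b+1))
= 39*46 / ((85)^2 * 86)
= 0.0029
SD = sqrt(0.0029) = 0.0537
Width = 4 * SD = 0.2149

0.2149


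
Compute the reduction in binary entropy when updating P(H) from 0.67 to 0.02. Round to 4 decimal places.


H_before = -p*log2(p) - (1-p)*log2(1-p) for p=0.67: 0.9149
H_after for p=0.02: 0.1414
Reduction = 0.9149 - 0.1414 = 0.7735

0.7735


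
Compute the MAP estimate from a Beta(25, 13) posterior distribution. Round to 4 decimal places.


MAP = mode of Beta distribution
= (alpha - 1)/(alpha + beta - 2)
= (25-1)/(25+13-2)
= 24/36 = 0.6667

0.6667


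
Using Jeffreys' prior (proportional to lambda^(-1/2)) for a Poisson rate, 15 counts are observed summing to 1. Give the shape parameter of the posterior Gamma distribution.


Conjugate update: Gamma(prior_shape + S, prior_rate + n).
Prior shape = 0.5, prior rate = 0.
Posterior shape = 0.5 + S = 0.5 + 1 = 1.5

1.5


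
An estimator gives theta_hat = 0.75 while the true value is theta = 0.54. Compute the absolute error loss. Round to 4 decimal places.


The absolute error loss is |theta_hat - theta|
= |0.75 - 0.54|
= 0.21

0.21


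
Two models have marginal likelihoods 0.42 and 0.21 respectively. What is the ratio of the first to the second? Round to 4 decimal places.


Evidence ratio = 0.42 / 0.21
= 2.0

2.0


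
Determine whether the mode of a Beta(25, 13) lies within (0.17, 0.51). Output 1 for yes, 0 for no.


First find the mode: (a-1)/(a+b-2) = 0.6667
Is 0.6667 in (0.17, 0.51)? 0

0


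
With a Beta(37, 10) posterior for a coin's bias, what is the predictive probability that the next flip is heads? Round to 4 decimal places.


The predictive probability equals the posterior mean.
P(next = heads) = alpha / (alpha + beta)
= 37 / 47 = 0.7872

0.7872


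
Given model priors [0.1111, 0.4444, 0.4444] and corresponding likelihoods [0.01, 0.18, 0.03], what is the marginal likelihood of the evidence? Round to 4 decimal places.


P(E) = sum_i P(M_i) P(E|M_i)
= 0.0011 + 0.08 + 0.0133
= 0.0944

0.0944


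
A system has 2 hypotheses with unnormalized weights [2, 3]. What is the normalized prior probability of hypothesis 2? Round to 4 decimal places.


The normalized prior is the weight divided by the total.
Total weight = 5
P(H2) = 3 / 5 = 0.6

0.6


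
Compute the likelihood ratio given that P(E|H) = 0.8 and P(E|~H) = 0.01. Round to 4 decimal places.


LR = P(E|H) / P(E|~H)
= 0.8 / 0.01 = 80.0

80.0


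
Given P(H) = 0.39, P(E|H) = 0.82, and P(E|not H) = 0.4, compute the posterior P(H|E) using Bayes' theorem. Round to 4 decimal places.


By Bayes' theorem: P(H|E) = P(E|H)*P(H) / P(E)
P(E) = P(E|H)*P(H) + P(E|not H)*P(not H)
P(E) = 0.82*0.39 + 0.4*0.61 = 0.5638
P(H|E) = 0.82*0.39 / 0.5638 = 0.5672

0.5672


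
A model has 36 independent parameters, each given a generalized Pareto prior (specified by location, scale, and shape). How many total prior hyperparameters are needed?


Each generalized Pareto prior needs 3 hyperparameters (location, scale, and shape).
Total = 3 * 36 = 108

108


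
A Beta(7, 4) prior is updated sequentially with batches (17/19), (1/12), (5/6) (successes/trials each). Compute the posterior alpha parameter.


Sequential conjugate updating is equivalent to a single batch update.
Total successes across all batches = 23
alpha_posterior = alpha_prior + total_successes = 7 + 23
= 30

30


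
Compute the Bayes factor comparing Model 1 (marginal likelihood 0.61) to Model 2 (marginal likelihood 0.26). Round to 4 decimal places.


BF12 = marginal likelihood of M1 / marginal likelihood of M2
= 0.61/0.26
= 2.3462

2.3462


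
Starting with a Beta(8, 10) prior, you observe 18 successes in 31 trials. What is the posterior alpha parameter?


For a Beta-Binomial conjugate model:
Posterior alpha = prior alpha + number of successes
= 8 + 18 = 26

26


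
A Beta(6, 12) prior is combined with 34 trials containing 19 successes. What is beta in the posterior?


In conjugate updating:
beta_posterior = beta_prior + (n - k)
= 12 + (34 - 19)
= 12 + 15 = 27

27


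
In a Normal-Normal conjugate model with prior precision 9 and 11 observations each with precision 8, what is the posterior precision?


Posterior precision = prior precision + n * observation precision
= 9 + 11 * 8
= 9 + 88 = 97

97


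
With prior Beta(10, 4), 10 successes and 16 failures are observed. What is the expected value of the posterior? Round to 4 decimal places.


Posterior = Beta(20, 20)
E[theta] = alpha/(alpha+beta)
= 20/40 = 0.5

0.5


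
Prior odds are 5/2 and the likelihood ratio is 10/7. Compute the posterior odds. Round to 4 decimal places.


Posterior odds = prior odds * likelihood ratio
= (5/2) * (10/7)
= 50 / 14
= 3.5714

3.5714


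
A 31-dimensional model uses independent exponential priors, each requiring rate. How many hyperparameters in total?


Per parameter: 1 (rate).
Total = 31 * 1 = 31

31


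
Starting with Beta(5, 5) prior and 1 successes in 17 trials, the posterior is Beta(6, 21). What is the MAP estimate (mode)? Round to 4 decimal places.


The mode of Beta(a, b) when a > 1 and b > 1 is (a-1)/(a+b-2)
= (6 - 1) / (6 + 21 - 2)
= 5 / 25
= 0.2

0.2


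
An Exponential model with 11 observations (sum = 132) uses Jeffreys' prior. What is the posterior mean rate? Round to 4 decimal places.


Posterior Gamma(11, 132)
E[lambda] = 11/132 = 0.0833

0.0833


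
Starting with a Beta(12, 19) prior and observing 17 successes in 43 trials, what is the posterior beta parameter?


Posterior beta = prior beta + failures
Failures = 43 - 17 = 26
beta_post = 19 + 26 = 45

45


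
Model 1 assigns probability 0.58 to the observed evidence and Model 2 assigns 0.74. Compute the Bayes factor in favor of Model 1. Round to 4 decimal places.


BF = P(data|M1) / P(data|M2)
= 0.58 / 0.74 = 0.7838

0.7838


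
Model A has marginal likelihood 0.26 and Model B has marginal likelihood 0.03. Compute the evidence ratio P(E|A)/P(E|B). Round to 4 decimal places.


Evidence ratio = P(E|A) / P(E|B)
= 0.26 / 0.03
= 8.6667

8.6667


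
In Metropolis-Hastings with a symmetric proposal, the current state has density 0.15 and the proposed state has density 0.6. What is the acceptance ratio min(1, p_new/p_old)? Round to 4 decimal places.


Ratio = p_new / p_old = 0.6 / 0.15 = 4.0
Acceptance = min(1, 4.0) = 1.0

1.0


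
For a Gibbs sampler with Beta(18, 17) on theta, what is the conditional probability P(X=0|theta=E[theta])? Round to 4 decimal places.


E[theta] = 18/(18+17) = 0.5143
P(X=0|theta) = 1 - theta = 0.4857

0.4857


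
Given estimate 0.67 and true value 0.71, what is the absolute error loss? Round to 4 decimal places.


Absolute error = |estimate - true|
= |-0.04| = 0.04

0.04


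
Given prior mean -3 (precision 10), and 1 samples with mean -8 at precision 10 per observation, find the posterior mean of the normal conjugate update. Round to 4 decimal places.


The posterior mean is a precision-weighted average of prior and data.
Post. prec. = 10 + 10 = 20
Post. mean = (-30 + -80)/20 = -110/20 = -5.5

-5.5


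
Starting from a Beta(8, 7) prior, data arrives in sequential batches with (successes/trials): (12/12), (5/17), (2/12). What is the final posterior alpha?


In sequential Bayesian updating, we sum all successes.
Total successes = 19
Final alpha = 8 + 19 = 27

27


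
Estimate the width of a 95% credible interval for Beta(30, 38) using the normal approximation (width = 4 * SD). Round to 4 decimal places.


For Beta(a,b): Var = ab/((a+b)^2(a+b+1))
Var = 0.0036, SD = 0.0598
Approximate 95% CI width = 4 * 0.0598 = 0.2391

0.2391


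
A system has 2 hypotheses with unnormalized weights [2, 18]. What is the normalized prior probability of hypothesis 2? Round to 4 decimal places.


The normalized prior is the weight divided by the total.
Total weight = 20
P(H2) = 18 / 20 = 0.9

0.9


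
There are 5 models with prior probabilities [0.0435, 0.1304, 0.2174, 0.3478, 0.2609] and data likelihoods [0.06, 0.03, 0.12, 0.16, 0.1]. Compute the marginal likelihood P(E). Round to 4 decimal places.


P(E) = sum over models of P(M_i) * P(E|M_i)
= 0.0435*0.06 + 0.1304*0.03 + 0.2174*0.12 + 0.3478*0.16 + 0.2609*0.1
= 0.1143

0.1143


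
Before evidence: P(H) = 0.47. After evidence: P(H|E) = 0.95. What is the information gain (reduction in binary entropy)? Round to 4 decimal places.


Prior entropy = 0.9974
Posterior entropy = 0.2864
Information gain = 0.9974 - 0.2864 = 0.711

0.711


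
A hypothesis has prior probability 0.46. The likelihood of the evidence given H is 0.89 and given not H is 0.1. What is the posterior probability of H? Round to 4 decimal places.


Using Bayes' theorem:
P(E) = 0.46 * 0.89 + 0.54 * 0.1
P(E) = 0.4634
P(H|E) = (0.46 * 0.89) / 0.4634 = 0.8835

0.8835


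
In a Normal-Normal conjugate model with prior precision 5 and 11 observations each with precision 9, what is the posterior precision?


Posterior precision = prior precision + n * observation precision
= 5 + 11 * 9
= 5 + 99 = 104

104


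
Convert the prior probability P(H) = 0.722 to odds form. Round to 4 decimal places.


P(not H) = 1 - 0.722 = 0.278
Odds = 0.722 / 0.278 = 2.5971

2.5971


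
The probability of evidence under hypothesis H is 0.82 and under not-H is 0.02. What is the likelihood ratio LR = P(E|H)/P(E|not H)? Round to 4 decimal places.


LR = 0.82 / 0.02
= 41.0

41.0


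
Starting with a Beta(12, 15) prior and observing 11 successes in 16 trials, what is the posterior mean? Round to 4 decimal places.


Posterior parameters: alpha = 12 + 11 = 23
beta = 15 + 5 = 20
Posterior mean = alpha / (alpha + beta) = 23 / 43
= 0.5349

0.5349


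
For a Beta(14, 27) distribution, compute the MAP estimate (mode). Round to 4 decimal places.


MAP = mode = (a-1)/(a+b-2)
= (14-1)/(14+27-2)
= 13/39 = 0.3333

0.3333


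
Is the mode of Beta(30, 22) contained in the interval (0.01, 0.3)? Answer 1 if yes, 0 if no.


Mode = (a-1)/(a+b-2) = 29/50 = 0.58
Interval: (0.01, 0.3)
Contains mode? 0

0


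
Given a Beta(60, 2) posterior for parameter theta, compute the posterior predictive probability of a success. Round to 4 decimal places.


For a Beta-Bernoulli model, the predictive probability is the mean:
P(success) = 60/(60+2) = 60/62 = 0.9677

0.9677


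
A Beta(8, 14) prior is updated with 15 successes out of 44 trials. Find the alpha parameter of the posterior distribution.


In the Beta-Binomial conjugate update:
alpha_post = alpha_prior + successes
= 8 + 15
= 23

23


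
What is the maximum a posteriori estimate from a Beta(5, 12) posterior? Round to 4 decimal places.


The MAP estimate equals the mode of the distribution.
Mode of Beta(a,b) = (a-1)/(a+b-2)
= 4/15
= 0.2667

0.2667


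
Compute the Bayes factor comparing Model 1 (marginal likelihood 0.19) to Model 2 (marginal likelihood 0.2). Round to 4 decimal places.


BF12 = marginal likelihood of M1 / marginal likelihood of M2
= 0.19/0.2
= 0.95

0.95


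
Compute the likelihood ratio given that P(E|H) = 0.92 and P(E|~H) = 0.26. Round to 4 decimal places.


LR = P(E|H) / P(E|~H)
= 0.92 / 0.26 = 3.5385

3.5385


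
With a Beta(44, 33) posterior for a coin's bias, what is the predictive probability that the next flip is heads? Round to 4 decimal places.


The predictive probability equals the posterior mean.
P(next = heads) = alpha / (alpha + beta)
= 44 / 77 = 0.5714

0.5714


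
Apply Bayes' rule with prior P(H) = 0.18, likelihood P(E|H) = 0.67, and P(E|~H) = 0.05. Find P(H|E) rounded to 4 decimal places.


Step 1: Compute marginal P(E) = P(E|H)P(H) + P(E|~H)P(~H)
= 0.67*0.18 + 0.05*0.82 = 0.1616
Step 2: P(H|E) = P(E|H)P(H)/P(E) = 0.1206/0.1616
= 0.7463

0.7463


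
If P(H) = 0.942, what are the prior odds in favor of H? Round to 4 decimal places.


Prior odds = P(H) / (1 - P(H))
= 0.942 / 0.058
= 16.2414

16.2414


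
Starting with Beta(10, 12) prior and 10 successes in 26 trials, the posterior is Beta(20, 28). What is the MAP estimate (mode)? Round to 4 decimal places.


The mode of Beta(a, b) when a > 1 and b > 1 is (a-1)/(a+b-2)
= (20 - 1) / (20 + 28 - 2)
= 19 / 46
= 0.413

0.413


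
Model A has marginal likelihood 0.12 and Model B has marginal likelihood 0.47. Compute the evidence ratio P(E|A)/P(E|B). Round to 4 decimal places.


Evidence ratio = P(E|A) / P(E|B)
= 0.12 / 0.47
= 0.2553

0.2553


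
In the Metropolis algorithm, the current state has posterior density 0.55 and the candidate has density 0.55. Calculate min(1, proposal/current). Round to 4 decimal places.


Ratio = 0.55/0.55 = 1.0
Acceptance probability = min(1, 1.0)
= 1.0

1.0


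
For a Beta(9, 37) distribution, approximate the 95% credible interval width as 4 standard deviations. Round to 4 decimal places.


Variance of Beta(a,b) = ab / ((a+b)^2 * (a+b+1))
= 9*37 / ((46)^2 * 47)
= 0.0033
SD = sqrt(0.0033) = 0.0579
Width = 4 * SD = 0.2315

0.2315


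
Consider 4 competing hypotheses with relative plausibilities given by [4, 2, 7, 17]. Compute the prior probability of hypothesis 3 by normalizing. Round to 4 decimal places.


Sum of weights = 4 + 2 + 7 + 17 = 30
Normalized prior for H3 = 7 / 30
= 0.2333

0.2333


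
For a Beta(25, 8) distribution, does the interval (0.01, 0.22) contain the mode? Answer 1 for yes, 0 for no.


Mode of Beta(a,b) = (a-1)/(a+b-2)
= (25-1)/(25+8-2) = 0.7742
Check: 0.01 <= 0.7742 <= 0.22?
Result: 0

0


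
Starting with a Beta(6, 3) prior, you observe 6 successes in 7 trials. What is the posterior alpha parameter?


For a Beta-Binomial conjugate model:
Posterior alpha = prior alpha + number of successes
= 6 + 6 = 12

12


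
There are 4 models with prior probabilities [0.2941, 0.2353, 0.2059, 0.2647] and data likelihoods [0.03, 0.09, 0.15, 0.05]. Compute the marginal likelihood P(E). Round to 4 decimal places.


P(E) = sum over models of P(M_i) * P(E|M_i)
= 0.2941*0.03 + 0.2353*0.09 + 0.2059*0.15 + 0.2647*0.05
= 0.0741

0.0741


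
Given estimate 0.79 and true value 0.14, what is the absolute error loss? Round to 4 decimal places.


Absolute error = |estimate - true|
= |0.65| = 0.65

0.65


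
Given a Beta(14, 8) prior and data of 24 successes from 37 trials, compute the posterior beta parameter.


Number of failures = 37 - 24 = 13
Posterior beta = 8 + 13 = 21

21


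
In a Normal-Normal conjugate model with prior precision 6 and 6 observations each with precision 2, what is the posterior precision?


Posterior precision = prior precision + n * observation precision
= 6 + 6 * 2
= 6 + 12 = 18

18


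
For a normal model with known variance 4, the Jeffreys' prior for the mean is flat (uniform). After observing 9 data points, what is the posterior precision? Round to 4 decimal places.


Jeffreys' prior for normal mean (known variance) is flat.
Prior precision = 0.
Posterior precision = prior_prec + n/sigma^2 = 0 + 9/4
= 2.25

2.25


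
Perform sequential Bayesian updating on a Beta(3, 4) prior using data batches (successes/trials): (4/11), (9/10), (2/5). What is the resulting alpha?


Accumulate successes: 15
Posterior alpha = prior alpha + sum of successes
= 3 + 15 = 18

18


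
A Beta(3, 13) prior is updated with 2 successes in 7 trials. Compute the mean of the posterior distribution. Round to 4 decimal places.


After update: Beta(5, 18)
Mean = 5 / (5 + 18) = 5 / 23
= 0.2174

0.2174


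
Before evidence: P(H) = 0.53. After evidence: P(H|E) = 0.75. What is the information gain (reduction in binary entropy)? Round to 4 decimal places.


Prior entropy = 0.9974
Posterior entropy = 0.8113
Information gain = 0.9974 - 0.8113 = 0.1861

0.1861


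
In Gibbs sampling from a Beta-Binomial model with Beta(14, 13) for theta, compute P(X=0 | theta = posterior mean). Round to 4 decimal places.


Posterior mean = alpha/(alpha+beta) = 14/27 = 0.5185
P(X=0|theta=mean) = 1 - theta = 0.4815

0.4815


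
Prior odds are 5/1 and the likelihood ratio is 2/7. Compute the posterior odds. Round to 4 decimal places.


Posterior odds = prior odds * likelihood ratio
= (5/1) * (2/7)
= 10 / 7
= 1.4286

1.4286


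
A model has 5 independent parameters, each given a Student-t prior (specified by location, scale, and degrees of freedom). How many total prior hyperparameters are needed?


Each Student-t prior needs 3 hyperparameters (location, scale, and degrees of freedom).
Total = 3 * 5 = 15

15


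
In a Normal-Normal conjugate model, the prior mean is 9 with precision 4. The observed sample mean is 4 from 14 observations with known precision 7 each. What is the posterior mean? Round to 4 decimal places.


Posterior precision = tau0 + n*tau = 4 + 14*7 = 102
Posterior mean = (tau0*mu0 + n*tau*xbar) / posterior_precision
= (4*9 + 14*7*4) / 102
= 428 / 102 = 4.1961

4.1961


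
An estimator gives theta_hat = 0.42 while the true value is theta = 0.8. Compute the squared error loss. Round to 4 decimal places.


The squared error loss is (theta_hat - theta)^2
= (0.42 - 0.8)^2
= (-0.38)^2 = 0.1444

0.1444


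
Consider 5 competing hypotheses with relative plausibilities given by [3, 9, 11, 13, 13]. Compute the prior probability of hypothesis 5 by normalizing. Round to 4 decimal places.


Sum of weights = 3 + 9 + 11 + 13 + 13 = 49
Normalized prior for H5 = 13 / 49
= 0.2653

0.2653


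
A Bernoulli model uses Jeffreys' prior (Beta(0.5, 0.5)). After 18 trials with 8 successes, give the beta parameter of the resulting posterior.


Posterior = Beta(prior_alpha + successes, prior_beta + failures)
= Beta(0.5 + 8, 0.5 + 10)
Posterior beta = 0.5 + (n - k) = 0.5 + 10 = 10.5

10.5


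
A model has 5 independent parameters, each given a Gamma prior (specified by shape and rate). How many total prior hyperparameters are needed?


Each Gamma prior needs 2 hyperparameters (shape and rate).
Total = 2 * 5 = 10

10


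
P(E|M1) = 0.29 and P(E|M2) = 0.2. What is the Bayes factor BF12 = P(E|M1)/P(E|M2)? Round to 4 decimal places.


Bayes factor BF12 = P(E|M1) / P(E|M2)
= 0.29 / 0.2
= 1.45

1.45


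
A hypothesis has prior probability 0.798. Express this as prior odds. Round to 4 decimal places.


Odds = P(H) / P(not H) = 0.798 / 0.202
= 3.9505

3.9505


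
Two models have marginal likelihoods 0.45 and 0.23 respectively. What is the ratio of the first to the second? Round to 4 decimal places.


Evidence ratio = 0.45 / 0.23
= 1.9565

1.9565


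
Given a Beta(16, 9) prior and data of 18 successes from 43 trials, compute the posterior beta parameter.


Number of failures = 43 - 18 = 25
Posterior beta = 9 + 25 = 34

34


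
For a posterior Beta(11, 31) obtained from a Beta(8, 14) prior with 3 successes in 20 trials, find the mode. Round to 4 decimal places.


Mode = (alpha - 1) / (alpha + beta - 2)
= 10 / 40
= 0.25

0.25


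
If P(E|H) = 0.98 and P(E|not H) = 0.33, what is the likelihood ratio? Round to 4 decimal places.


Likelihood ratio = P(E|H) / P(E|not H)
= 0.98 / 0.33
= 2.9697

2.9697


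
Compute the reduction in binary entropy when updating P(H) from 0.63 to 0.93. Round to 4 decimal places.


H_before = -p*log2(p) - (1-p)*log2(1-p) for p=0.63: 0.9507
H_after for p=0.93: 0.3659
Reduction = 0.9507 - 0.3659 = 0.5847

0.5847


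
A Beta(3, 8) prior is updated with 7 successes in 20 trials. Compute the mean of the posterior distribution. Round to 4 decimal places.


After update: Beta(10, 21)
Mean = 10 / (10 + 21) = 10 / 31
= 0.3226

0.3226


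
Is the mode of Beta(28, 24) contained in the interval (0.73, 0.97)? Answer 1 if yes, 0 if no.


Mode = (a-1)/(a+b-2) = 27/50 = 0.54
Interval: (0.73, 0.97)
Contains mode? 0

0


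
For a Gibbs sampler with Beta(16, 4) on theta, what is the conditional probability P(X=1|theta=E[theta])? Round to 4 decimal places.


E[theta] = 16/(16+4) = 0.8
P(X=1|theta) = theta = 0.8

0.8


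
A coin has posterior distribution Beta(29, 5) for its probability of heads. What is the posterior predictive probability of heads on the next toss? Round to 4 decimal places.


Posterior predictive = E[theta] = alpha/(alpha+beta)
= 29/34
= 0.8529

0.8529


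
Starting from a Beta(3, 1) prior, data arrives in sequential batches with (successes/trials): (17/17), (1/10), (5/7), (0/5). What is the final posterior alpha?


In sequential Bayesian updating, we sum all successes.
Total successes = 23
Final alpha = 3 + 23 = 26

26


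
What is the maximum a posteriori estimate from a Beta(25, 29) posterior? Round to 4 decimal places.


The MAP estimate equals the mode of the distribution.
Mode of Beta(a,b) = (a-1)/(a+b-2)
= 24/52
= 0.4615

0.4615


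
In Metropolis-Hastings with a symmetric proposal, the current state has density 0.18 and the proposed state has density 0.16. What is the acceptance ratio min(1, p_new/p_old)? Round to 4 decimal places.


Ratio = p_new / p_old = 0.16 / 0.18 = 0.8889
Acceptance = min(1, 0.8889) = 0.8889

0.8889


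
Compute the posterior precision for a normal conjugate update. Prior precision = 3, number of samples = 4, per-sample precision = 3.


tau_post = tau_0 + n * tau
= 3 + 4 * 3 = 15

15


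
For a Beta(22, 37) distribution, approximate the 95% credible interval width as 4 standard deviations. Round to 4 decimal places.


Variance of Beta(a,b) = ab / ((a+b)^2 * (a+b+1))
= 22*37 / ((59)^2 * 60)
= 0.0039
SD = sqrt(0.0039) = 0.0624
Width = 4 * SD = 0.2497

0.2497


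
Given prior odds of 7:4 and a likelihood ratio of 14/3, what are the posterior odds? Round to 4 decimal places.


Posterior odds = prior odds * LR
Prior odds = 7/4 = 1.75
LR = 14/3 = 4.6667
Posterior odds = 1.75 * 4.6667 = 8.1667

8.1667


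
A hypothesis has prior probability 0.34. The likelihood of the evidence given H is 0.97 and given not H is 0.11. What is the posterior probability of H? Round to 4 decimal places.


Using Bayes' theorem:
P(E) = 0.34 * 0.97 + 0.66 * 0.11
P(E) = 0.4024
P(H|E) = (0.34 * 0.97) / 0.4024 = 0.8196

0.8196


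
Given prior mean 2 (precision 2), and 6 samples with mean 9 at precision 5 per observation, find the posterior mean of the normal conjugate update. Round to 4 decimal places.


The posterior mean is a precision-weighted average of prior and data.
Post. prec. = 2 + 30 = 32
Post. mean = (4 + 270)/32 = 274/32 = 8.5625

8.5625


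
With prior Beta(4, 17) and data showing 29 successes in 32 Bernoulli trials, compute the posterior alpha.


Conjugate update: alpha_posterior = alpha_prior + k
= 4 + 29 = 33

33


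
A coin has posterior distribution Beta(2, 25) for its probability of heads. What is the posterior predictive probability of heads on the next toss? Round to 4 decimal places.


Posterior predictive = E[theta] = alpha/(alpha+beta)
= 2/27
= 0.0741

0.0741


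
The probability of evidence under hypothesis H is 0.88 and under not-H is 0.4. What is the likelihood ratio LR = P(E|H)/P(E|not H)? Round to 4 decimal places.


LR = 0.88 / 0.4
= 2.2

2.2


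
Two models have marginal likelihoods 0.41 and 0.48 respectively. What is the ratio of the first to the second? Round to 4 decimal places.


Evidence ratio = 0.41 / 0.48
= 0.8542

0.8542


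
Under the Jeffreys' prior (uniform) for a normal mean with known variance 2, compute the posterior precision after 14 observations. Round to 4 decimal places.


Prior precision = 0 (flat prior).
Post. prec. = 0 + n/var = 14/2 = 7.0

7.0


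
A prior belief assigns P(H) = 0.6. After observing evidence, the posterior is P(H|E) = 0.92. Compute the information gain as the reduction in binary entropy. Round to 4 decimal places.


H(prior) = -0.6*log2(0.6) - 0.4*log2(0.4)
= 0.971
H(post) = -0.92*log2(0.92) - 0.08*log2(0.08)
= 0.4022
IG = 0.971 - 0.4022 = 0.5688

0.5688


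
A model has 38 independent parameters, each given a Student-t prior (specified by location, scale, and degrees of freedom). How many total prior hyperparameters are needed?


Each Student-t prior needs 3 hyperparameters (location, scale, and degrees of freedom).
Total = 3 * 38 = 114

114


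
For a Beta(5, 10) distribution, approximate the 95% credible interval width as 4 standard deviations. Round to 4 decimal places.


Variance of Beta(a,b) = ab / ((a+b)^2 * (a+b+1))
= 5*10 / ((15)^2 * 16)
= 0.0139
SD = sqrt(0.0139) = 0.1179
Width = 4 * SD = 0.4714

0.4714


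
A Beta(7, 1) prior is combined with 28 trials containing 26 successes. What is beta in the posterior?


In conjugate updating:
beta_posterior = beta_prior + (n - k)
= 1 + (28 - 26)
= 1 + 2 = 3

3


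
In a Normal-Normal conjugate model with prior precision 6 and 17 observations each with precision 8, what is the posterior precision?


Posterior precision = prior precision + n * observation precision
= 6 + 17 * 8
= 6 + 136 = 142

142


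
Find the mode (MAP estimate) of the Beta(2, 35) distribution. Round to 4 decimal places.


For Beta(a,b) with a,b > 1:
Mode = (a-1)/(a+b-2) = (2-1)/(37-2)
= 1/35 = 0.0286

0.0286


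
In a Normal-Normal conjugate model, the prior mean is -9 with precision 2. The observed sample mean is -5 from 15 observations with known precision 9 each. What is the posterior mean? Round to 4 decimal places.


Posterior precision = tau0 + n*tau = 2 + 15*9 = 137
Posterior mean = (tau0*mu0 + n*tau*xbar) / posterior_precision
= (2*-9 + 15*9*-5) / 137
= -693 / 137 = -5.0584

-5.0584


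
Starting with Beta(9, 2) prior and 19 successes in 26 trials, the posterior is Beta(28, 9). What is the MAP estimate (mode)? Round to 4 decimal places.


The mode of Beta(a, b) when a > 1 and b > 1 is (a-1)/(a+b-2)
= (28 - 1) / (28 + 9 - 2)
= 27 / 35
= 0.7714

0.7714


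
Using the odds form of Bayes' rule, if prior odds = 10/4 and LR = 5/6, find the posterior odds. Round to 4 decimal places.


Bayes' rule in odds form: posterior odds = prior odds * LR
= (10 * 5) / (4 * 6)
= 50/24 = 2.0833

2.0833


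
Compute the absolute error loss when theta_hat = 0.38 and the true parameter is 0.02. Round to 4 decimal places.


L = |theta_hat - theta_true|
= |0.38 - 0.02| = 0.36

0.36


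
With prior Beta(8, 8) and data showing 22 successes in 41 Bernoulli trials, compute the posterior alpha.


Conjugate update: alpha_posterior = alpha_prior + k
= 8 + 22 = 30

30


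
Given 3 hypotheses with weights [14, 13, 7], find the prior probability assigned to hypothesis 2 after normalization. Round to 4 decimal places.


To normalize, divide each weight by the sum of all weights.
Sum = 34
Prior(H2) = 13/34 = 0.3824

0.3824


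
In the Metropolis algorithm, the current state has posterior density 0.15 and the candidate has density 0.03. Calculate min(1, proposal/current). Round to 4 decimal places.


Ratio = 0.03/0.15 = 0.2
Acceptance probability = min(1, 0.2)
= 0.2

0.2


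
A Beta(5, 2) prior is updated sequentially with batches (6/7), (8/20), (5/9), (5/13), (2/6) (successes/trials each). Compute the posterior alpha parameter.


Sequential conjugate updating is equivalent to a single batch update.
Total successes across all batches = 26
alpha_posterior = alpha_prior + total_successes = 5 + 26
= 31

31


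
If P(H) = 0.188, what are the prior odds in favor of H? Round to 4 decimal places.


Prior odds = P(H) / (1 - P(H))
= 0.188 / 0.812
= 0.2315

0.2315


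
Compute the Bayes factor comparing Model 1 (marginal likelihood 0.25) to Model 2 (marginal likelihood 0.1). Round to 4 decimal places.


BF12 = marginal likelihood of M1 / marginal likelihood of M2
= 0.25/0.1
= 2.5

2.5


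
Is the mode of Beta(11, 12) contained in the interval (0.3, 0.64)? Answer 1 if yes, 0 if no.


Mode = (a-1)/(a+b-2) = 10/21 = 0.4762
Interval: (0.3, 0.64)
Contains mode? 1

1


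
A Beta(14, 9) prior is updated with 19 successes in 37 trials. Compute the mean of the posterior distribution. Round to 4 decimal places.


After update: Beta(33, 27)
Mean = 33 / (33 + 27) = 33 / 60
= 0.55

0.55


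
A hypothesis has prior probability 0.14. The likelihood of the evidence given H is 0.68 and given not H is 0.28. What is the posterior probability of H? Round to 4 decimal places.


Using Bayes' theorem:
P(E) = 0.14 * 0.68 + 0.86 * 0.28
P(E) = 0.336
P(H|E) = (0.14 * 0.68) / 0.336 = 0.2833

0.2833


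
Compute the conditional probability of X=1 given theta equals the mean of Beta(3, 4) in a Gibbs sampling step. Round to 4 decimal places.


Mean of Beta(3, 4) = 0.4286
P(X=1 | theta=0.4286) = 0.4286

0.4286


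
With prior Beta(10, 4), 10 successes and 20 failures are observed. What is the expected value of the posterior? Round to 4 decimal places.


Posterior = Beta(20, 24)
E[theta] = alpha/(alpha+beta)
= 20/44 = 0.4545

0.4545


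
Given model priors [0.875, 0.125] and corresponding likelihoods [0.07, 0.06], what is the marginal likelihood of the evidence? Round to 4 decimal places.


P(E) = sum_i P(M_i) P(E|M_i)
= 0.0613 + 0.0075
= 0.0688

0.0688


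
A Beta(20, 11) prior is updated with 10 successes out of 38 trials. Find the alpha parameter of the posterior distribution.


In the Beta-Binomial conjugate update:
alpha_post = alpha_prior + successes
= 20 + 10
= 30

30


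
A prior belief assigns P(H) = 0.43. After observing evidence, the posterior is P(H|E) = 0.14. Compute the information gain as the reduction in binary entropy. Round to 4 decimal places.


H(prior) = -0.43*log2(0.43) - 0.57*log2(0.57)
= 0.9858
H(post) = -0.14*log2(0.14) - 0.86*log2(0.86)
= 0.5842
IG = 0.9858 - 0.5842 = 0.4016

0.4016


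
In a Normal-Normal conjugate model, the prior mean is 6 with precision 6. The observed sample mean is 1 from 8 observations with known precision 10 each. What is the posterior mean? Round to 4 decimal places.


Posterior precision = tau0 + n*tau = 6 + 8*10 = 86
Posterior mean = (tau0*mu0 + n*tau*xbar) / posterior_precision
= (6*6 + 8*10*1) / 86
= 116 / 86 = 1.3488

1.3488


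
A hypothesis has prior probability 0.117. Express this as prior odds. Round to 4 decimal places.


Odds = P(H) / P(not H) = 0.117 / 0.883
= 0.1325

0.1325


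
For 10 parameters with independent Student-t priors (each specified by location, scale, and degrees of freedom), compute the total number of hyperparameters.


A Student-t prior has 3 hyperparameters per parameter.
Total = 10 * 3 = 30

30


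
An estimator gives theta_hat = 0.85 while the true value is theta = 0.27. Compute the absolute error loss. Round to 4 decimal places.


The absolute error loss is |theta_hat - theta|
= |0.85 - 0.27|
= 0.58

0.58


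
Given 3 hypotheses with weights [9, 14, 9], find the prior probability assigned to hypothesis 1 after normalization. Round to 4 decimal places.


To normalize, divide each weight by the sum of all weights.
Sum = 32
Prior(H1) = 9/32 = 0.2812

0.2812


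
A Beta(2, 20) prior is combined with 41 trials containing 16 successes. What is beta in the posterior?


In conjugate updating:
beta_posterior = beta_prior + (n - k)
= 20 + (41 - 16)
= 20 + 25 = 45

45


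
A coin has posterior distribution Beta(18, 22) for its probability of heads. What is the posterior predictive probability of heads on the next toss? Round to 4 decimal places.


Posterior predictive = E[theta] = alpha/(alpha+beta)
= 18/40
= 0.45

0.45


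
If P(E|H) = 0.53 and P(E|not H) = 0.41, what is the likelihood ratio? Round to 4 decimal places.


Likelihood ratio = P(E|H) / P(E|not H)
= 0.53 / 0.41
= 1.2927

1.2927


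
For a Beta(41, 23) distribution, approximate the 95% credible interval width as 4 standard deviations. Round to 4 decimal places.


Variance of Beta(a,b) = ab / ((a+b)^2 * (a+b+1))
= 41*23 / ((64)^2 * 65)
= 0.0035
SD = sqrt(0.0035) = 0.0595
Width = 4 * SD = 0.2381

0.2381


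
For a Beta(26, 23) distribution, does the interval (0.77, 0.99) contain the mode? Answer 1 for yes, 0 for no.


Mode of Beta(a,b) = (a-1)/(a+b-2)
= (26-1)/(26+23-2) = 0.5319
Check: 0.77 <= 0.5319 <= 0.99?
Result: 0

0


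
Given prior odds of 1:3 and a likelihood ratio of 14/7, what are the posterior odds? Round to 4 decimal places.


Posterior odds = prior odds * LR
Prior odds = 1/3 = 0.3333
LR = 14/7 = 2.0
Posterior odds = 0.3333 * 2.0 = 0.6667

0.6667


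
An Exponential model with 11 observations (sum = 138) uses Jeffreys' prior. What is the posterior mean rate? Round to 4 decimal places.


Posterior Gamma(11, 138)
E[lambda] = 11/138 = 0.0797

0.0797


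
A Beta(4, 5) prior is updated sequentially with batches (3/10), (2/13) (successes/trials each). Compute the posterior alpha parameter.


Sequential conjugate updating is equivalent to a single batch update.
Total successes across all batches = 5
alpha_posterior = alpha_prior + total_successes = 4 + 5
= 9

9


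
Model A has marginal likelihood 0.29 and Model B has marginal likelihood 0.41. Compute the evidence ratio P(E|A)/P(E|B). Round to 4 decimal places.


Evidence ratio = P(E|A) / P(E|B)
= 0.29 / 0.41
= 0.7073

0.7073


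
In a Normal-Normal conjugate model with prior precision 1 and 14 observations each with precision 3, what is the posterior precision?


Posterior precision = prior precision + n * observation precision
= 1 + 14 * 3
= 1 + 42 = 43

43


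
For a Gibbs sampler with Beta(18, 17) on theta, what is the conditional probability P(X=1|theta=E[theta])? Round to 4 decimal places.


E[theta] = 18/(18+17) = 0.5143
P(X=1|theta) = theta = 0.5143

0.5143


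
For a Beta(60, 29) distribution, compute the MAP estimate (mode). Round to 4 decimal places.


MAP = mode = (a-1)/(a+b-2)
= (60-1)/(60+29-2)
= 59/87 = 0.6782

0.6782


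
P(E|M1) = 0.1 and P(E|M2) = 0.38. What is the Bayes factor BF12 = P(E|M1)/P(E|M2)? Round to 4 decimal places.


Bayes factor BF12 = P(E|M1) / P(E|M2)
= 0.1 / 0.38
= 0.2632

0.2632


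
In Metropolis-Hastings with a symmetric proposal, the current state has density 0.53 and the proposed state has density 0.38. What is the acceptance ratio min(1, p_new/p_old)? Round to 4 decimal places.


Ratio = p_new / p_old = 0.38 / 0.53 = 0.717
Acceptance = min(1, 0.717) = 0.717

0.717


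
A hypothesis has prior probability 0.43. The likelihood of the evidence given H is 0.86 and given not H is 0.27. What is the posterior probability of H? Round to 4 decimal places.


Using Bayes' theorem:
P(E) = 0.43 * 0.86 + 0.57 * 0.27
P(E) = 0.5237
P(H|E) = (0.43 * 0.86) / 0.5237 = 0.7061

0.7061


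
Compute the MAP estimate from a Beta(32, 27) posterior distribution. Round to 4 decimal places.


MAP = mode of Beta distribution
= (alpha - 1)/(alpha + beta - 2)
= (32-1)/(32+27-2)
= 31/57 = 0.5439

0.5439


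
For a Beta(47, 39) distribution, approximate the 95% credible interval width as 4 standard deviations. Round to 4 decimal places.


Variance of Beta(a,b) = ab / ((a+b)^2 * (a+b+1))
= 47*39 / ((86)^2 * 87)
= 0.0028
SD = sqrt(0.0028) = 0.0534
Width = 4 * SD = 0.2135

0.2135


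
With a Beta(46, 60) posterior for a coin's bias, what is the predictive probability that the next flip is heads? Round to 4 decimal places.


The predictive probability equals the posterior mean.
P(next = heads) = alpha / (alpha + beta)
= 46 / 106 = 0.434

0.434


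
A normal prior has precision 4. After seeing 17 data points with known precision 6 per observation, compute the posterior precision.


In the conjugate normal model, precisions add:
tau_posterior = tau_prior + n * tau_data
= 4 + 17*6 = 106

106


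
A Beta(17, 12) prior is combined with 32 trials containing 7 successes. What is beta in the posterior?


In conjugate updating:
beta_posterior = beta_prior + (n - k)
= 12 + (32 - 7)
= 12 + 25 = 37

37


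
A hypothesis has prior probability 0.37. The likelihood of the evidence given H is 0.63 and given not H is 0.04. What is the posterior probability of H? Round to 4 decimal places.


Using Bayes' theorem:
P(E) = 0.37 * 0.63 + 0.63 * 0.04
P(E) = 0.2583
P(H|E) = (0.37 * 0.63) / 0.2583 = 0.9024

0.9024


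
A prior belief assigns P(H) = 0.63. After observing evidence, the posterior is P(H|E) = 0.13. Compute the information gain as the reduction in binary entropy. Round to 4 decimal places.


H(prior) = -0.63*log2(0.63) - 0.37*log2(0.37)
= 0.9507
H(post) = -0.13*log2(0.13) - 0.87*log2(0.87)
= 0.5574
IG = 0.9507 - 0.5574 = 0.3932

0.3932


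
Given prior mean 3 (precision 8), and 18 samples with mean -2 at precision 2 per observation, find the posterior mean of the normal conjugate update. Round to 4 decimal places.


The posterior mean is a precision-weighted average of prior and data.
Post. prec. = 8 + 36 = 44
Post. mean = (24 + -72)/44 = -48/44 = -1.0909

-1.0909


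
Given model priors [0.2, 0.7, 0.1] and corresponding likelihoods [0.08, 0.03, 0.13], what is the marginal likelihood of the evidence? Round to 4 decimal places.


P(E) = sum_i P(M_i) P(E|M_i)
= 0.016 + 0.021 + 0.013
= 0.05

0.05


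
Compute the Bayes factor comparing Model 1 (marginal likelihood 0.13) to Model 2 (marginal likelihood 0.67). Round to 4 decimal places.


BF12 = marginal likelihood of M1 / marginal likelihood of M2
= 0.13/0.67
= 0.194

0.194


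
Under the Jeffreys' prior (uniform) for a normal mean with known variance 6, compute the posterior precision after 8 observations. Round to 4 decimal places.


Prior precision = 0 (flat prior).
Post. prec. = 0 + n/var = 8/6 = 1.3333

1.3333


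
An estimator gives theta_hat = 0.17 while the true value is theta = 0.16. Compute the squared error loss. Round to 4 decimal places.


The squared error loss is (theta_hat - theta)^2
= (0.17 - 0.16)^2
= (0.01)^2 = 0.0001

0.0001


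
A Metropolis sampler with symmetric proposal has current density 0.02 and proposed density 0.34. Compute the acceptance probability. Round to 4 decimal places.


For symmetric proposals, acceptance = min(1, pi(x*)/pi(x))
= min(1, 0.34/0.02)
= min(1, 17.0) = 1.0

1.0


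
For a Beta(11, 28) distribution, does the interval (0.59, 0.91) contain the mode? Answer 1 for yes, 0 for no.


Mode of Beta(a,b) = (a-1)/(a+b-2)
= (11-1)/(11+28-2) = 0.2703
Check: 0.59 <= 0.2703 <= 0.91?
Result: 0

0
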